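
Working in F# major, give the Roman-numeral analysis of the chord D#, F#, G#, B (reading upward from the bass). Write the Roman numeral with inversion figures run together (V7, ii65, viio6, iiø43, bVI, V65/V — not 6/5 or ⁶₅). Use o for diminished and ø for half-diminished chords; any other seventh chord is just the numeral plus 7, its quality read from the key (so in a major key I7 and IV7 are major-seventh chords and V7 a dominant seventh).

ii43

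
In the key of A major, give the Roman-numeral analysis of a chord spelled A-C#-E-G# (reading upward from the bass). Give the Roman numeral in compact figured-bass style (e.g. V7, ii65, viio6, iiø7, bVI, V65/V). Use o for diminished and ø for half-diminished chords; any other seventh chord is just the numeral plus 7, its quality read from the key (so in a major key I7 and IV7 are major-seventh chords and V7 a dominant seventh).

I7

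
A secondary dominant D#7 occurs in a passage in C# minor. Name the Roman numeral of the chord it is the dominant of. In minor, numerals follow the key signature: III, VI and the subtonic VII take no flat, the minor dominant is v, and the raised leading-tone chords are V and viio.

V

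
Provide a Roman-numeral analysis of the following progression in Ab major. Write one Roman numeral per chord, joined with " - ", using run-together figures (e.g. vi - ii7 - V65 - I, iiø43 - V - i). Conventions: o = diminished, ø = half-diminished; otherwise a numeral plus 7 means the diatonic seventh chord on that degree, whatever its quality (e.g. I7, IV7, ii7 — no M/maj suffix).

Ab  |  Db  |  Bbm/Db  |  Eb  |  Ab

Ab has root Ab, degree 1 in Ab major, so I.
Db: major triad on Db = scale degree 4 → IV.
Bbm/Db has root Bb, degree 2 in Ab major, so ii6.
Eb: major triad on Eb = scale degree 5 → V.
Ab has root Ab, degree 1 in Ab major, so I.

I - IV - ii6 - V - I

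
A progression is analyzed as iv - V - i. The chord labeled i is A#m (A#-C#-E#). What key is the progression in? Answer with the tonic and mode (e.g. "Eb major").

A# minor

i is given as A#-C#-E# — a minor triad with root A#.
If A# is scale degree 1 and the mode makes that degree carry a minor triad, the tonic is A# and the mode is minor.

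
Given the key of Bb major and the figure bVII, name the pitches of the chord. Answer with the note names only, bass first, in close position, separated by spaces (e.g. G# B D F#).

Scale degree 7 in Bb major is A; lowering it a half step gives Ab. bVII is a major triad on the lowered seventh degree (the subtonic), borrowed from the parallel minor.
So the chord is Ab-C-Eb.

Ab C Eb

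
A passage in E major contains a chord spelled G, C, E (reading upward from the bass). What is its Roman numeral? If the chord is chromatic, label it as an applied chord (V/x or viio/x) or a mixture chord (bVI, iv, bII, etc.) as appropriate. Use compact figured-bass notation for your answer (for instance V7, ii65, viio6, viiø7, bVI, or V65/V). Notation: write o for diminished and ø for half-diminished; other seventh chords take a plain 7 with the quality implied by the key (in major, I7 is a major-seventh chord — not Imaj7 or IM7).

The pitches C-E-G form a major triad rooted on C.
C is the lowered sixth degree of E major (diatonic 6 would be C#). This is a major triad on the lowered sixth degree, borrowed from the parallel minor.
With G in the bass the chord is in second inversion, so the figured bass is 64.

bVI64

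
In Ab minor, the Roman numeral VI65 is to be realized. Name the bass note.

VI in Ab minor has root Fb; the chord is Fb-Ab-Cb-Eb.
The figure 65 means first inversion — the third is in the bass.

Ab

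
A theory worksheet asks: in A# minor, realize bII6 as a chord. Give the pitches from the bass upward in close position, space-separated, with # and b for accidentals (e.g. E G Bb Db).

Scale degree 2 in A# minor is B#; lowering it a half step gives B. bII6 is the Neapolitan sixth — a major triad on the lowered second degree, here in its customary first inversion.
So the chord is B-D#-F#, a major triad.
With the 6 figure the chord is in first inversion; from the bass D# upward in close position it reads D#-F#-B.

D# F# B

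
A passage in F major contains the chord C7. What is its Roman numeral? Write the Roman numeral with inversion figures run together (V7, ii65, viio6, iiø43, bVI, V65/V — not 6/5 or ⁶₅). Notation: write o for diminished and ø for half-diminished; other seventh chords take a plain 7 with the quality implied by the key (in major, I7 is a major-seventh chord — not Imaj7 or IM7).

V7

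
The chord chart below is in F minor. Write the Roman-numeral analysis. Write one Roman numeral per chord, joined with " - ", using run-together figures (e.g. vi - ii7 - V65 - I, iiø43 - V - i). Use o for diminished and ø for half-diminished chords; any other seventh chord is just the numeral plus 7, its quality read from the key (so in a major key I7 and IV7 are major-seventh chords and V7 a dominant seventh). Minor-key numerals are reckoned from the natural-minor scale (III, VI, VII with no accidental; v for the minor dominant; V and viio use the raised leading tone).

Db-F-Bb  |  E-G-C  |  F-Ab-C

iv6 - V6 - i

Db-F-Bb: root Bb is the subdominant; minor triad there is iv6.
E-G-C: major triad on C = scale degree 5 → V6.
F-Ab-C: minor triad on F = scale degree 1 → i.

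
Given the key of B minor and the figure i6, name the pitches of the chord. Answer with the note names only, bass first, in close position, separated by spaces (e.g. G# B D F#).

D F# B

In B minor, the tonic is B, and the diatonic chord built there is a minor triad.
That chord is spelled B-D-F#.
The figured bass 6 indicates first inversion, placing the third (D) in the bass: D-F#-B.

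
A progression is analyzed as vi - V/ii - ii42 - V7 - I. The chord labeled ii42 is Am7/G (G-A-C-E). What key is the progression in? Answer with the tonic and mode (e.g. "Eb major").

The anchor chord is a minor seventh chord on A, labeled ii42.
Counting down one scale step from A places the tonic on G; a minor seventh chord on degree 2 is diatonic only in major.

G major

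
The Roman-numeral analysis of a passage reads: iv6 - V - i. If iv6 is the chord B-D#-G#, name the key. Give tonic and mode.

The anchor chord is a minor triad on G#, labeled iv6.
Counting down 3 scale steps from G# places the tonic on D#; a minor triad on degree 4 is diatonic only in minor.

D# minor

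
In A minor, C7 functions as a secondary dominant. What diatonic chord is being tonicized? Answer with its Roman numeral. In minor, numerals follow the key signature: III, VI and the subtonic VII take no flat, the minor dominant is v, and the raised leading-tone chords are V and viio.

VI

The chord is a dominant seventh chord on C.
A dominant resolves down a perfect fifth: C → F. In A minor, F is scale degree 6, i.e. VI.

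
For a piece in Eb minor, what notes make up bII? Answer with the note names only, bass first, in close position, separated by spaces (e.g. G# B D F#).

Fb Ab Cb

Scale degree 2 in Eb minor is F; lowering it a half step gives Fb. bII is the Neapolitan chord — a major triad on the lowered second degree.
So the chord is Fb-Ab-Cb.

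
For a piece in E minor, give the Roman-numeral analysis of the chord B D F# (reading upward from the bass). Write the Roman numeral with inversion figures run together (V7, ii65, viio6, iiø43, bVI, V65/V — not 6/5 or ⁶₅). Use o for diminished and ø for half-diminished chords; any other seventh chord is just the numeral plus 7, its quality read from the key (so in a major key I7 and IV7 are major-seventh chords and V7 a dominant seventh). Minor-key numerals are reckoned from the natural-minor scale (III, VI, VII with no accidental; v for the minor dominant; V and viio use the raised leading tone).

The pitches B-D-F# form a minor triad rooted on B.
In E minor, B is the dominant; the diatonic minor triad there is v.

v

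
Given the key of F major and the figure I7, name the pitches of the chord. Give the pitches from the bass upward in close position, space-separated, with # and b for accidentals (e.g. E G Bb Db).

F A C E

In F major, the first degree is F, and the diatonic chord built there is a major seventh chord.
Stacking thirds from F gives F-A-C-E.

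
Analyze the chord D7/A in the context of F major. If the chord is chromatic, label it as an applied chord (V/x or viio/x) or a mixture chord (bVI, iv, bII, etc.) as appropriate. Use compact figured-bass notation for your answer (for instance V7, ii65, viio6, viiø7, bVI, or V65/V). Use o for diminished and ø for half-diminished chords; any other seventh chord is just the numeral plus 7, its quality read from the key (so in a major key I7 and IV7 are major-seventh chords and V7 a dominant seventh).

V43/ii

Stacked in thirds the chord is D-F#-A-C: a dominant seventh chord on D.
D is not a diatonic chord root with this quality in F major, but it lies a perfect fifth above G (ii), so the chord functions as an applied dominant of ii.
With A in the bass the chord is in second inversion, so the figured bass is 43.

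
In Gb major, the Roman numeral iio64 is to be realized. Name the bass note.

Ebb

iio in Gb major has root Ab; the chord is Ab-Cb-Ebb.
The figure 64 means second inversion — the fifth is in the bass.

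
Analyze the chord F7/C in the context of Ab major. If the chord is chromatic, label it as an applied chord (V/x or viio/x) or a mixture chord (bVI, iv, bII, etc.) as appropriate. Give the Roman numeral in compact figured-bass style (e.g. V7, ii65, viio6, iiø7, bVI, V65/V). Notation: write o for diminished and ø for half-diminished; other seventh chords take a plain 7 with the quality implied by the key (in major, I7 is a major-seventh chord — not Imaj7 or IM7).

V43/ii

The pitches F-A-C-Eb form a dominant seventh chord rooted on F.
F is not a diatonic chord root with this quality in Ab major, but it lies a perfect fifth above Bb (ii), so the chord functions as an applied dominant of ii.
With C in the bass the chord is in second inversion, so the figured bass is 43.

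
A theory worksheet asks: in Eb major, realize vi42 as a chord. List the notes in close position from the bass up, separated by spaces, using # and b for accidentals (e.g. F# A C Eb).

Bb C Eb G

In Eb major, the sixth degree is C, and the diatonic chord built there is a minor seventh chord.
Stacking thirds from C gives C-Eb-G-Bb.
The figured bass 42 indicates third inversion, placing the seventh (Bb) in the bass: Bb-C-Eb-G.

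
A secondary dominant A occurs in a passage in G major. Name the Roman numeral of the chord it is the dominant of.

V

The chord is a major triad on A.
A dominant resolves down a perfect fifth: A → D. In G major, D is scale degree 5, i.e. V.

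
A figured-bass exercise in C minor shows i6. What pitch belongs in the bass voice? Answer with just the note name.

i in C minor has root C; the chord is C-Eb-G.
The figure 6 means first inversion — the third is in the bass.

Eb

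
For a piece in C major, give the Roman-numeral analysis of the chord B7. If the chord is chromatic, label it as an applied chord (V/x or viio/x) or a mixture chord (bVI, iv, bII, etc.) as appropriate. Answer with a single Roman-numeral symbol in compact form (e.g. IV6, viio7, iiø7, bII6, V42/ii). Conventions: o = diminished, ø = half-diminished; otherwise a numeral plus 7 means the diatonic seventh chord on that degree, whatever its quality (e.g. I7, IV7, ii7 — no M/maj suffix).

V7/iii

Stacked in thirds the chord is B-D#-F#-A: a dominant seventh chord on B.
B is not a diatonic chord root with this quality in C major, but it lies a perfect fifth above E (iii), so the chord functions as an applied dominant of iii.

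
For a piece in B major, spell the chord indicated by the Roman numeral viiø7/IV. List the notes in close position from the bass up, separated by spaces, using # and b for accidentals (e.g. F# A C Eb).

The slash marks an applied leading-tone chord: viio of IV. In B major, IV is E, so the leading tone to it is D#, a half step below.
Building a half-diminished seventh chord on D# gives D#-F#-A-C#.

D# F# A C#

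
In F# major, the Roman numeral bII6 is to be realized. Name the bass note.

B

bII in F# major has root G; the chord is G-B-D.
The figure 6 means first inversion — the third is in the bass.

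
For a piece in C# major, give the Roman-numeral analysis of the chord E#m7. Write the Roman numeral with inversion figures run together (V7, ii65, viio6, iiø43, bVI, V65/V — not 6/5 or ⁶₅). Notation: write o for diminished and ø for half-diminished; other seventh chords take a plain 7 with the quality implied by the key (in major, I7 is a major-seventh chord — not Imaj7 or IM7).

Stacked in thirds the chord is E#-G#-B#-D#: a minor seventh chord on E#.
E# is scale degree 3 in C# major, and a minor seventh chord on that degree is written iii7.

iii7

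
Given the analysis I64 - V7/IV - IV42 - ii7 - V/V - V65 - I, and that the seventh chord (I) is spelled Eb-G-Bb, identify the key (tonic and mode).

Eb major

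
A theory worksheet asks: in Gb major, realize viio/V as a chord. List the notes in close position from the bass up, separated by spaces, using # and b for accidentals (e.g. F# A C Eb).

C Eb Gb

viio/V is a secondary leading-tone chord. The target V is Db in Gb major; the applied chord is rooted a semitone below, on C.
Building a diminished triad on C gives C-Eb-Gb.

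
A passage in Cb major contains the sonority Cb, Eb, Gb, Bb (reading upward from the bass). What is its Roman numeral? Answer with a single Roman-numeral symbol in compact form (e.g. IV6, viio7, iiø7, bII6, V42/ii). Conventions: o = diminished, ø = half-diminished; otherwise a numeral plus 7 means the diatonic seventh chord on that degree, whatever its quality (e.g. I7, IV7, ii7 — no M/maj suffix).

I7

The pitches Cb-Eb-Gb-Bb form a major seventh chord rooted on Cb.
Cb is scale degree 1 in Cb major, and a major seventh chord on that degree is written I7.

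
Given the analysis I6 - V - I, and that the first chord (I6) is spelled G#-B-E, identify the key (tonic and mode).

E major

The chord E/G# is a major triad rooted on E; its label is I6.
If E is scale degree 1 and the mode makes that degree carry a major triad, the tonic is E and the mode is major.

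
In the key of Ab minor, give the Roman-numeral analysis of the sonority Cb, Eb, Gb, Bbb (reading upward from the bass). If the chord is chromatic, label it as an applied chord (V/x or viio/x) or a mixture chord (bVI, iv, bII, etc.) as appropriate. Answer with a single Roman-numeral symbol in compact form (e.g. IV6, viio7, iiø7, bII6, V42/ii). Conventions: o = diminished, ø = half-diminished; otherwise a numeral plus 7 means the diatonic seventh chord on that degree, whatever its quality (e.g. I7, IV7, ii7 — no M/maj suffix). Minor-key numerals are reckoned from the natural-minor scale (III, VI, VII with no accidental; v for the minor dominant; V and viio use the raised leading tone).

V7/VI

Stacked in thirds the chord is Cb-Eb-Gb-Bbb: a dominant seventh chord on Cb.
Cb is not a diatonic chord root with this quality in Ab minor, but it lies a perfect fifth above Fb (VI), so the chord functions as an applied dominant of VI.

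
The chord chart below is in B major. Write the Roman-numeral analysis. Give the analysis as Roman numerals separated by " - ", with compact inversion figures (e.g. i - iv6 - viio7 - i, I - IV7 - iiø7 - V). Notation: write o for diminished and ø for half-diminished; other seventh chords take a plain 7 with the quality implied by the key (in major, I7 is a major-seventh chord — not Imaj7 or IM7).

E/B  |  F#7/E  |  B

IV64 - V42 - I

E/B has root E, degree 4 in B major, so IV64.
F#7/E has root F#, degree 5 in B major, so V42.
B: major triad on B = scale degree 1 → I.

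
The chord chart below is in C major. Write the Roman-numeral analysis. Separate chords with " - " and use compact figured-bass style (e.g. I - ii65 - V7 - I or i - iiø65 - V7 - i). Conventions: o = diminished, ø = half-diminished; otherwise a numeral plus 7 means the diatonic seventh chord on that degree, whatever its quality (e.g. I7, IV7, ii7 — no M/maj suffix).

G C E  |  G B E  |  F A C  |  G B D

I64 - iii6 - IV - V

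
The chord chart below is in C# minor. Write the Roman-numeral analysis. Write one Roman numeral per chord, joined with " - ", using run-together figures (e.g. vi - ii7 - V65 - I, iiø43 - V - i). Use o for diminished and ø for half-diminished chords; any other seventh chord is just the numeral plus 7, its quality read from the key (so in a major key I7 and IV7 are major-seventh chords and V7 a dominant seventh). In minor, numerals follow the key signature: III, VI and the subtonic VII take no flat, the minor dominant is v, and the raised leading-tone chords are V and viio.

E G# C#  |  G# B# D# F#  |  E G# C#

E-G#-C#: minor triad on C# = scale degree 1 → i6.
G#-B#-D#-F# has root G#, degree 5 in C# minor, so V7.
E-G#-C#: root C# is the tonic; minor triad there is i6.

i6 - V7 - i6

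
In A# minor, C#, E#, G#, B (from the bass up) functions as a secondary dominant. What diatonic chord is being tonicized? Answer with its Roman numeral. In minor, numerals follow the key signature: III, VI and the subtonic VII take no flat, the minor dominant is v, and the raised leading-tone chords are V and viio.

The chord is a dominant seventh chord on C#.
A dominant resolves down a perfect fifth: C# → F#. In A# minor, F# is scale degree 6, i.e. VI.

VI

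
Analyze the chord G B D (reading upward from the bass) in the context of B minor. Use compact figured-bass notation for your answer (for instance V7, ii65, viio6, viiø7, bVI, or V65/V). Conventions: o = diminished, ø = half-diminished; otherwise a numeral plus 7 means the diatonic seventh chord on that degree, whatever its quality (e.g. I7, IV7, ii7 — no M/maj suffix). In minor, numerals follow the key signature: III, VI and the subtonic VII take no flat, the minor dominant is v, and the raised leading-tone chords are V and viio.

The pitches G-B-D form a major triad rooted on G.
In B minor, G is the submediant; the diatonic major triad there is VI.

VI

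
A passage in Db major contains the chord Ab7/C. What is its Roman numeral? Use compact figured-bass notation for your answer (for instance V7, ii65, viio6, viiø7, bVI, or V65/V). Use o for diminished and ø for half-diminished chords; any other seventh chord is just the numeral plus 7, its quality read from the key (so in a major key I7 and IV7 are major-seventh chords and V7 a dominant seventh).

V65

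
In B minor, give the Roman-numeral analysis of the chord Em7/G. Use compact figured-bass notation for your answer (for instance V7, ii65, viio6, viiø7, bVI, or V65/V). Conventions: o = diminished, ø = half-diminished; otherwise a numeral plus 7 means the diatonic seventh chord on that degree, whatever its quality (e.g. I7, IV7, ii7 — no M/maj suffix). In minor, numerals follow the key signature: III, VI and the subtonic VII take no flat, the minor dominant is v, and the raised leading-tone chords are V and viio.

iv65

Stacked in thirds the chord is E-G-B-D: a minor seventh chord on E.
E is scale degree 4 in B minor, and a minor seventh chord on that degree is written iv7.
With G in the bass the chord is in first inversion, so the figured bass is 65.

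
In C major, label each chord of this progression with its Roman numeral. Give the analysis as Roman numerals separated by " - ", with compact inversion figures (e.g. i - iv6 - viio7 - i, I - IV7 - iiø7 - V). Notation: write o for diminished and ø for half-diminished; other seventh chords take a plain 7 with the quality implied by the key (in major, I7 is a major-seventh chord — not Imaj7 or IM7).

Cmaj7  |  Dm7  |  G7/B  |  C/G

I7 - ii7 - V65 - I64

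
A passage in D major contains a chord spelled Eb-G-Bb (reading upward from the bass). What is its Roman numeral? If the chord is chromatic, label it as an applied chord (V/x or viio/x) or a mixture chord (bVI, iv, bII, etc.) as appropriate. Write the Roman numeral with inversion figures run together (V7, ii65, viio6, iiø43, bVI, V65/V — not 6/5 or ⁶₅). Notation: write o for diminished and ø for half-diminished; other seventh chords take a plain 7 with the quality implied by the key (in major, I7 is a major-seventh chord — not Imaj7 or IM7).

bII

Stacked in thirds the chord is Eb-G-Bb: a major triad on Eb.
Eb is the lowered second degree of D major (diatonic 2 would be E). This is the Neapolitan chord — a major triad on the lowered second degree.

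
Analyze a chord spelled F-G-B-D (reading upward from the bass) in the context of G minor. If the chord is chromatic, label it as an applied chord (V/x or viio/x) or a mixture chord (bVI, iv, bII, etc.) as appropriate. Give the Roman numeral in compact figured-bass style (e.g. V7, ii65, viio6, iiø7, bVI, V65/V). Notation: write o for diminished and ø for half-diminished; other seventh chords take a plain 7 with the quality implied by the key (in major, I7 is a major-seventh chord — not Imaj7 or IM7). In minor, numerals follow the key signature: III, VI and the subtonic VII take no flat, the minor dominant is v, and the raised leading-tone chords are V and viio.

V42/iv

The pitches G-B-D-F form a dominant seventh chord rooted on G.
G is not a diatonic chord root with this quality in G minor, but it lies a perfect fifth above C (iv), so the chord functions as an applied dominant of iv.
With F in the bass the chord is in third inversion, so the figured bass is 42.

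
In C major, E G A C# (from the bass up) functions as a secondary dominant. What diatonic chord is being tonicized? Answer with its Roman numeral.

The chord is a dominant seventh chord on A.
A dominant resolves down a perfect fifth: A → D. In C major, D is scale degree 2, i.e. ii.

ii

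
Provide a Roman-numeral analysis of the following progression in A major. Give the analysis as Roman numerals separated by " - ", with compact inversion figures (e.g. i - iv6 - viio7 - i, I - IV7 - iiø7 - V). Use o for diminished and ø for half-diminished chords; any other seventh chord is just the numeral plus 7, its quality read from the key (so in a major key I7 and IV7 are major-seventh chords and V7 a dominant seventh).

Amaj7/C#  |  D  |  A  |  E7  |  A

Amaj7/C# has root A, degree 1 in A major, so I65.
D has root D, degree 4 in A major, so IV.
A: root A is the tonic; major triad there is I.
E7: root E is the dominant; dominant seventh chord there is V7.
A: major triad on A = scale degree 1 → I.

I65 - IV - I - V7 - I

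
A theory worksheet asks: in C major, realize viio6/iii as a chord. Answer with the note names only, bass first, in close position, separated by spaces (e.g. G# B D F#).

viio6/iii is a secondary leading-tone chord. The target iii is E in C major; the applied chord is rooted a semitone below, on D#.
Building a diminished triad on D# gives D#-F#-A.
The figured bass 6 indicates first inversion, placing the third (F#) in the bass: F#-A-D#.

F# A D#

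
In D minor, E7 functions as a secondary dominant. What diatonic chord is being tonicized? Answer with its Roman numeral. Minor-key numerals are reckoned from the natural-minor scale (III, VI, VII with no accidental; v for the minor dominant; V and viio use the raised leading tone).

The chord is a dominant seventh chord on E.
A dominant resolves down a perfect fifth: E → A. In D minor, A is scale degree 5, i.e. V.

V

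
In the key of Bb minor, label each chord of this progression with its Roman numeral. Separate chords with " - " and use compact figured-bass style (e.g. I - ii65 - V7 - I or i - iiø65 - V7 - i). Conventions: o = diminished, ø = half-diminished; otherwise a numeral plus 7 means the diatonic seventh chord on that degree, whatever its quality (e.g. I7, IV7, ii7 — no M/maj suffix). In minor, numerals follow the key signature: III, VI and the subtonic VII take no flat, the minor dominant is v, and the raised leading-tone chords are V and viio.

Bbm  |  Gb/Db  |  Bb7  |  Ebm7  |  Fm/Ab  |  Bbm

i - VI64 - V7/iv - iv7 - v6 - i

Bbm has root Bb, degree 1 in Bb minor, so i.
Gb/Db: major triad on Gb = scale degree 6 → VI64.
Bb7: chromatic; Bb is V of iv, so V7/iv.
Ebm7: root Eb is the subdominant; minor seventh chord there is iv7.
Fm/Ab has root F, degree 5 in Bb minor, so v6.
Bbm: minor triad on Bb = scale degree 1 → i.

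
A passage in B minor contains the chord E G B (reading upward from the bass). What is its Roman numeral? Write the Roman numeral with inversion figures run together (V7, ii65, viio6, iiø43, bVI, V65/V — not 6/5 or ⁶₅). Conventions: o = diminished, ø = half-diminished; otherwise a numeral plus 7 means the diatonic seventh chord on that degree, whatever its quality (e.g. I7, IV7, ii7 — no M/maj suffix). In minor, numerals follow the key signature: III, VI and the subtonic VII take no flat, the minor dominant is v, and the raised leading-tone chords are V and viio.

Stacked in thirds the chord is E-G-B: a minor triad on E.
In B minor, E is the subdominant; the diatonic minor triad there is iv.

iv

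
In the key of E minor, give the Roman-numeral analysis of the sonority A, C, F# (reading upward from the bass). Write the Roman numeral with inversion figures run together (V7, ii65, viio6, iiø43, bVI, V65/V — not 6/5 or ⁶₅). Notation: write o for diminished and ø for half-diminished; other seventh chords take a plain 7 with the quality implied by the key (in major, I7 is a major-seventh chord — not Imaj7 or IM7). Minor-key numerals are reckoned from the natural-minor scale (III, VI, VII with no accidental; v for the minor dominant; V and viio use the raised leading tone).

iio6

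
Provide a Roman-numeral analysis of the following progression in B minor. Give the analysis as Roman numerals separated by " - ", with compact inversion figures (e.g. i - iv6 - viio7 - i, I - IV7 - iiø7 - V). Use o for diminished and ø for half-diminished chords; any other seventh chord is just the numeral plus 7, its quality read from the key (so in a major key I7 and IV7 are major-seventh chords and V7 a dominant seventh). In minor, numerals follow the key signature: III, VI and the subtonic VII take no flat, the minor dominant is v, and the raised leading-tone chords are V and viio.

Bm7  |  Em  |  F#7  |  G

i7 - iv - V7 - VI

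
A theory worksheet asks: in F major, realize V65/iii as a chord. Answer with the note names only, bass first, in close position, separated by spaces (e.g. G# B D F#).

G# B D E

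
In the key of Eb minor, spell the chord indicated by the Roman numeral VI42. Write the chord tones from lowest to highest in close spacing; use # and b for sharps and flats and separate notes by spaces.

The numeral's case and figure indicate a major seventh chord. In Eb minor its root, scale degree 6, is Cb.
Stacking thirds from Cb gives Cb-Eb-Gb-Bb.
With the 42 figure the chord is in third inversion; from the bass Bb upward in close position it reads Bb-Cb-Eb-Gb.

Bb Cb Eb Gb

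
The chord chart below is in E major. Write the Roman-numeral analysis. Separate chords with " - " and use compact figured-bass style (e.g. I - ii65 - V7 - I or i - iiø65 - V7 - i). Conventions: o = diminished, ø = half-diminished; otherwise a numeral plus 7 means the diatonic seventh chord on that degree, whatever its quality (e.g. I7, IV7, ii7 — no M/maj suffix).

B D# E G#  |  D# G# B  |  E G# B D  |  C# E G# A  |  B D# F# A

I43 - iii64 - V7/IV - IV65 - V7

B-D#-E-G#: major seventh chord on E = scale degree 1 → I43.
D#-G#-B has root G#, degree 3 in E major, so iii64.
E-G#-B-D: chromatic; E is V of IV, so V7/IV.
C#-E-G#-A: root A is the subdominant; major seventh chord there is IV65.
B-D#-F#-A: root B is the dominant; dominant seventh chord there is V7.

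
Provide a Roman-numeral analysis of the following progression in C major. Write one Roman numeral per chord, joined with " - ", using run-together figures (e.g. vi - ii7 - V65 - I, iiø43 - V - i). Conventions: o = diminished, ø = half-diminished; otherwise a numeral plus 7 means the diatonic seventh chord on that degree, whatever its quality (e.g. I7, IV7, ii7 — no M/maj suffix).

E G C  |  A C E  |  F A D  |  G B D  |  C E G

I6 - vi - ii6 - V - I

E-G-C: root C is the tonic; major triad there is I6.
A-C-E: minor triad on A = scale degree 6 → vi.
F-A-D: root D is the supertonic; minor triad there is ii6.
G-B-D: major triad on G = scale degree 5 → V.
C-E-G has root C, degree 1 in C major, so I.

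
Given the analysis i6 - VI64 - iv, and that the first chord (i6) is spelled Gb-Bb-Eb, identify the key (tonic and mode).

Eb minor

i6 is given as Gb-Bb-Eb — a minor triad with root Eb.
If Eb is scale degree 1 and the mode makes that degree carry a minor triad, the tonic is Eb and the mode is minor.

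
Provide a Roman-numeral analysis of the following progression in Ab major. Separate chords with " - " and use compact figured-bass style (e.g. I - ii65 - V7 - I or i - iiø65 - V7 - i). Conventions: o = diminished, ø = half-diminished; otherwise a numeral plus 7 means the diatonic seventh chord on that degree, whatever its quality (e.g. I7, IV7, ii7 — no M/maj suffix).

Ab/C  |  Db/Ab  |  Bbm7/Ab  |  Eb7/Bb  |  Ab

Ab/C has root Ab, degree 1 in Ab major, so I6.
Db/Ab: major triad on Db = scale degree 4 → IV64.
Bbm7/Ab: root Bb is the supertonic; minor seventh chord there is ii42.
Eb7/Bb: root Eb is the dominant; dominant seventh chord there is V43.
Ab: root Ab is the tonic; major triad there is I.

I6 - IV64 - ii42 - V43 - I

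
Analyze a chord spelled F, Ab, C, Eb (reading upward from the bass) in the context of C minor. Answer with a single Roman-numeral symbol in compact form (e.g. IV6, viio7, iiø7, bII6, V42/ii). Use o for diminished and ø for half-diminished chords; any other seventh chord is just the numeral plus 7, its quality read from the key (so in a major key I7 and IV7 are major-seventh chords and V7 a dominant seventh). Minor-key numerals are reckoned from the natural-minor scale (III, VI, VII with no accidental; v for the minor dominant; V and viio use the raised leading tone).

iv7

The pitches F-Ab-C-Eb form a minor seventh chord rooted on F.
F is scale degree 4 in C minor, and a minor seventh chord on that degree is written iv7.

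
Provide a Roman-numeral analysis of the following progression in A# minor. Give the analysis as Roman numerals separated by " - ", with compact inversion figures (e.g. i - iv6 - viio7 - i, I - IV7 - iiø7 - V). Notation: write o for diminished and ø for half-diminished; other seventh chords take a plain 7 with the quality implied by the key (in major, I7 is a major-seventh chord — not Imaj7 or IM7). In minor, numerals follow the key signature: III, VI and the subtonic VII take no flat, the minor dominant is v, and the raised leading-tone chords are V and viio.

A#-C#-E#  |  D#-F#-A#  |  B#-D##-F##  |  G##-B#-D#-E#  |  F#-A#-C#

A#-C#-E#: minor triad on A# = scale degree 1 → i.
D#-F#-A#: minor triad on D# = scale degree 4 → iv.
B#-D##-F##: a major triad on B#, the applied dominant of V → V/V.
G##-B#-D#-E#: root E# is the dominant; dominant seventh chord there is V65.
F#-A#-C#: major triad on F# = scale degree 6 → VI.

i - iv - V/V - V65 - VI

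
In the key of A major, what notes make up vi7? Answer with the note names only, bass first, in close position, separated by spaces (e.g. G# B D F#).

In A major, the submediant is F#, and the diatonic chord built there is a minor seventh chord.
That chord is spelled F#-A-C#-E.

F# A C# E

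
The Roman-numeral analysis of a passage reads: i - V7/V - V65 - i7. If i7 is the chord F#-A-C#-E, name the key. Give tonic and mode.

F# minor

The anchor chord is a minor seventh chord on F#, labeled i7.
If F# is scale degree 1 and the mode makes that degree carry a minor seventh chord, the tonic is F# and the mode is minor.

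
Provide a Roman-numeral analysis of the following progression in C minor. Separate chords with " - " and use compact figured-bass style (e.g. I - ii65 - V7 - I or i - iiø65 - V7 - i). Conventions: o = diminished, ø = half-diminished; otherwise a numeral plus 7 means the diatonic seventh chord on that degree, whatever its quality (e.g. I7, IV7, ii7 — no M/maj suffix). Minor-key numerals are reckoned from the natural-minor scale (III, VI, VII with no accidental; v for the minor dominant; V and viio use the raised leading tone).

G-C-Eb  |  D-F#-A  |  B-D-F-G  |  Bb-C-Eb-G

i64 - V/V - V65 - i42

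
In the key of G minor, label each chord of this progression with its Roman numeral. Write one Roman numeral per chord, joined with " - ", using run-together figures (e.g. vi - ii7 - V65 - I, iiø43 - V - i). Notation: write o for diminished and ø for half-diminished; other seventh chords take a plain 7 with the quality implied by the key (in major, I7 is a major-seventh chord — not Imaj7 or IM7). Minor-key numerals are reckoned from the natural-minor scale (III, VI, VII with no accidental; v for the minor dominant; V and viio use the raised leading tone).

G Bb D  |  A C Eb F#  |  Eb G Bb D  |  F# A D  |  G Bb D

i - viio65 - VI7 - V6 - i

G-Bb-D: root G is the tonic; minor triad there is i.
A-C-Eb-F#: fully diminished seventh chord on F# = scale degree 7 → viio65.
Eb-G-Bb-D: root Eb is the submediant; major seventh chord there is VI7.
F#-A-D: root D is the dominant; major triad there is V6.
G-Bb-D: root G is the tonic; minor triad there is i.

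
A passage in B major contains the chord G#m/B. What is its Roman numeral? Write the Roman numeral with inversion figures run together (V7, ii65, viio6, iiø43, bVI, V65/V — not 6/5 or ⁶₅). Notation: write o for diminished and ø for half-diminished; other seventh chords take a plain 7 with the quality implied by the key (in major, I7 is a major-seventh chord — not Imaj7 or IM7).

vi6

Stacked in thirds the chord is G#-B-D#: a minor triad on G#.
In B major, G# is the submediant; the diatonic minor triad there is vi.
With B in the bass the chord is in first inversion, so the figured bass is 6.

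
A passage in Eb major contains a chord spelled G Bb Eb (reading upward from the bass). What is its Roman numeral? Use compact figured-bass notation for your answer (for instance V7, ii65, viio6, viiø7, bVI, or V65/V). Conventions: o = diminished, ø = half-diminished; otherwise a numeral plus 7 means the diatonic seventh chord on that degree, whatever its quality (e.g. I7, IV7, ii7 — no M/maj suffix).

I6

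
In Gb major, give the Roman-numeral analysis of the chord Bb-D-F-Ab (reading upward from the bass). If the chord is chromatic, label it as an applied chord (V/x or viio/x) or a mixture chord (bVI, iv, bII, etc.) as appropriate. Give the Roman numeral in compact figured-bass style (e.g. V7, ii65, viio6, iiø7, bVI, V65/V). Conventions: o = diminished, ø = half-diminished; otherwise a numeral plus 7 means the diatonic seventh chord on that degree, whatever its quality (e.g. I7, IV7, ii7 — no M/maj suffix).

V7/vi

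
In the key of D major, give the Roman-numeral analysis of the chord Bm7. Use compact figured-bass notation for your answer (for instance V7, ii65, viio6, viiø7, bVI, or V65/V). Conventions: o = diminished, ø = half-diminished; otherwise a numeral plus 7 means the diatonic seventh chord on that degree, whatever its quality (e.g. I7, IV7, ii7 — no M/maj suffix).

The pitches B-D-F#-A form a minor seventh chord rooted on B.
B is scale degree 6 in D major, and a minor seventh chord on that degree is written vi7.

vi7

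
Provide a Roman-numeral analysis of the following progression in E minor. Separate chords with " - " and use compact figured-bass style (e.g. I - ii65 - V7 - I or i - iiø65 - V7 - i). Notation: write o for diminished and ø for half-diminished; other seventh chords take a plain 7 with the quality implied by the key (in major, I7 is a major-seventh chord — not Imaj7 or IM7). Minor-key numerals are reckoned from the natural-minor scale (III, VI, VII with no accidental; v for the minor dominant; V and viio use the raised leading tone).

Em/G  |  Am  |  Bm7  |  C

Em/G: root E is the tonic; minor triad there is i6.
Am has root A, degree 4 in E minor, so iv.
Bm7: minor seventh chord on B = scale degree 5 → v7.
C has root C, degree 6 in E minor, so VI.

i6 - iv - v7 - VI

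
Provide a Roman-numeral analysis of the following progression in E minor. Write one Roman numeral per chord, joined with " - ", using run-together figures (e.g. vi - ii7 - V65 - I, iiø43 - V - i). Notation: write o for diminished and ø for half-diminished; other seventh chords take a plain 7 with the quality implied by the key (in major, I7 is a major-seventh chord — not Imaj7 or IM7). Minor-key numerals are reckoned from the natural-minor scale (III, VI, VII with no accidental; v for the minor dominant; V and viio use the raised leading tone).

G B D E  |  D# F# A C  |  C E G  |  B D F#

i65 - viio7 - VI - v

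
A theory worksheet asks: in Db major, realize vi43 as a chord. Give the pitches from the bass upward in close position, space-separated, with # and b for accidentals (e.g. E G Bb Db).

F Ab Bb Db

In Db major, the sixth degree is Bb, and the diatonic chord built there is a minor seventh chord.
That chord is spelled Bb-Db-F-Ab.
With the 43 figure the chord is in second inversion; from the bass F upward in close position it reads F-Ab-Bb-Db.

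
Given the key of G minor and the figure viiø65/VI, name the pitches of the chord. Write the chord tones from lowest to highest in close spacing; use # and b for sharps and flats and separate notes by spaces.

F Ab C D

viiø65/VI is a secondary leading-tone chord. The target VI is Eb in G minor; the applied chord is rooted a semitone below, on D.
Building a half-diminished seventh chord on D gives D-F-Ab-C.
With the 65 figure the chord is in first inversion; from the bass F upward in close position it reads F-Ab-C-D.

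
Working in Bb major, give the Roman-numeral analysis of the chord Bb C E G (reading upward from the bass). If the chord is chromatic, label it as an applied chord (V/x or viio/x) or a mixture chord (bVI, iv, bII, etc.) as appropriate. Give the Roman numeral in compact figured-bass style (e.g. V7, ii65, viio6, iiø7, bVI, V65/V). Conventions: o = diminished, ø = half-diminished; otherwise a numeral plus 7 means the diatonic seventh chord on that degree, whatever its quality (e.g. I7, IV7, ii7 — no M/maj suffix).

V42/V

Stacked in thirds the chord is C-E-G-Bb: a dominant seventh chord on C.
C is not a diatonic chord root with this quality in Bb major, but it lies a perfect fifth above F (V), so the chord functions as an applied dominant of V.
With Bb in the bass the chord is in third inversion, so the figured bass is 42.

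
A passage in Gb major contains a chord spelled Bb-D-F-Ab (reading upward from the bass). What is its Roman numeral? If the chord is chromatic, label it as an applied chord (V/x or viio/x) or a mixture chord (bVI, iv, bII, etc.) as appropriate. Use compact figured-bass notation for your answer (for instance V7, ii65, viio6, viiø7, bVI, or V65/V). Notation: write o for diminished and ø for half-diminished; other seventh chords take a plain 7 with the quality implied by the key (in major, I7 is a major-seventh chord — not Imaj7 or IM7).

V7/vi

The pitches Bb-D-F-Ab form a dominant seventh chord rooted on Bb.
Bb is not a diatonic chord root with this quality in Gb major, but it lies a perfect fifth above Eb (vi), so the chord functions as an applied dominant of vi.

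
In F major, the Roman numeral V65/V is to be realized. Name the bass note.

B

The applied chord V65/V is rooted on G: G-B-D-F.
The figure 65 means first inversion — the third is in the bass.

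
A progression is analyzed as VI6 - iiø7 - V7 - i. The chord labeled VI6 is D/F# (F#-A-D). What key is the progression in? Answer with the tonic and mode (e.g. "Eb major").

F# minor

VI6 is given as F#-A-D — a major triad with root D.
VI6 on D implies D is the submediant; that puts the tonic at F#, and the uppercase numeral fits minor mode.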